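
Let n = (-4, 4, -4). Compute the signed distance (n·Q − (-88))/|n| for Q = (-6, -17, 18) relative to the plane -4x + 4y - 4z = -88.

n·Q − (-88) = -28.
|n| = 4√3, so the signed distance is -7√3/3.

-7√3/3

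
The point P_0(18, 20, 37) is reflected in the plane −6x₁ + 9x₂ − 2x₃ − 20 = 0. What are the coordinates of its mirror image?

(174/11, 256/11, 399/11)

With n = (−6, 9, −2), the signed offset is (n·P_0 − 20)/|n|² = -22/121 = -2/11.
P_0' = P_0 − 2t·n = (18, 20, 37) − (-4/11)·(−6, 9, −2) = (174/11, 256/11, 399/11).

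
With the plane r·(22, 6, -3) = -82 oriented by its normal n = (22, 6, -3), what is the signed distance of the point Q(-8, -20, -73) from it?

n·Q − (-82) = 5.
|n| = 23, so the signed distance is 5/23.

5/23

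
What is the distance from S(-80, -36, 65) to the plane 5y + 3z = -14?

29/√34

n = (0, 5, 3); n·P − (-14) = 29; |n| = √34; distance = 29/√34.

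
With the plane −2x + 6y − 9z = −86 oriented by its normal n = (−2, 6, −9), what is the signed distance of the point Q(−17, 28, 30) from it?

18/11

n·Q − (-86) = 18.
|n| = 11, so the signed distance is 18/11.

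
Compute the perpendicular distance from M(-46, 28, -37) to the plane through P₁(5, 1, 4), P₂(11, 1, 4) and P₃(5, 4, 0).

3

P₁P₂ = (6, 0, 0) and P₁P₃ = (0, 3, -4), so a normal is n = P₁P₂ × P₁P₃ = (0, 24, 18).
d = |24·28 + 18·(-37) − 96| / √(0 + 576 + 324) = |-90| / 30 = 3.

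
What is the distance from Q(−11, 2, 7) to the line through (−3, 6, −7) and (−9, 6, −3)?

2√17

A direction vector is d = (−6, 0, 4).
AP = (−8, −4, 14); AP·d = 104, |AP|² = 276, |d|² = 52.
distance² = |AP|² − (AP·d)²/|d|² = 276 − 10816/52 = 68, so the distance is 2√17.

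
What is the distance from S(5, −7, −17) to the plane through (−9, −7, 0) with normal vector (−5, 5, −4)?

2/√66

The plane has equation n·(r − (−9, −7, 0)) = 0, i.e. n·r = 10.
Then n·(5, −7, −17) − 10 = −2.
|n| = √(25 + 25 + 16) = √66, so the distance is |-2|/√66 = 2/√66.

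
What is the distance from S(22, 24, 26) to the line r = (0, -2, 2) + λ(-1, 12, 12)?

Direction vector d = (-1, 12, 12).
AP = (22, 26, 24); AP·d = 578, |AP|² = 1736, |d|² = 289.
distance² = |AP|² − (AP·d)²/|d|² = 1736 − 334084/289 = 580, so the distance is 2√145.

2√145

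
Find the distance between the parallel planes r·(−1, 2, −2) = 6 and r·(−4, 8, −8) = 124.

25/3

Divide the second equation by 4 to match normals: −x + 2y − 2z = 31.
With common normal n = (−1, 2, −2) (|n| = 3), the distance is |6 − 31|/|n| = 25/3.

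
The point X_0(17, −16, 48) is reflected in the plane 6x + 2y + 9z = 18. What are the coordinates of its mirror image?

(-31, -32, -24)

n = (6, 2, 9), |n|² = 121, n·X_0 − 18 = 484, so t = 484/121 = 4.
Foot F = X_0 − 4·n = (−7, −24, 12); the reflection is 2F − X_0 = (−31, −32, −24).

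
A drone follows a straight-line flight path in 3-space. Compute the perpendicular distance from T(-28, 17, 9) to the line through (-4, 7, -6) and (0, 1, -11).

A direction vector is d = (4, -6, -5).
AP = (-24, 10, 15); AP·d = -231, |AP|² = 901, |d|² = 77.
distance² = |AP|² − (AP·d)²/|d|² = 901 − 53361/77 = 208, so the distance is 4√13.

4√13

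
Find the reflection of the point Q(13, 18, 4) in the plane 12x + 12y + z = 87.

(-11, -6, 2)

n = (12, 12, 1), |n|² = 289, n·Q − 87 = 289, so t = 289/289 = 1.
Foot F = Q − 1·n = (1, 6, 3); the reflection is 2F − Q = (−11, −6, 2).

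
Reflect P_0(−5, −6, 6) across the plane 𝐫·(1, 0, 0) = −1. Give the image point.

With n = (1, 0, 0), the signed offset is (n·P_0 − (-1))/|n|² = -4/1 = -4.
P_0' = P_0 − 2t·n = (−5, −6, 6) − (-8)·(1, 0, 0) = (3, −6, 6).

(3, -6, 6)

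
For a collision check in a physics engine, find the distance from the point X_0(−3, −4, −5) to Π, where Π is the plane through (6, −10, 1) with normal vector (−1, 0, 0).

9

The plane has equation n·(r − (6, −10, 1)) = 0, i.e. n·r = -6.
d = |(-1)·(-3) − (-6)| / √(1 + 0 + 0) = |9| / 1 = 9.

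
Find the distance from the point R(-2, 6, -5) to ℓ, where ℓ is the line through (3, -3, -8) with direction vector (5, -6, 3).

3√5

Direction vector d = (5, -6, 3).
AP = (-5, 9, 3), and AP × d = (45, 30, -15).
|AP × d|² = 3150 and |d|² = 70, so the distance is √(3150/70) = √45 = 3√5.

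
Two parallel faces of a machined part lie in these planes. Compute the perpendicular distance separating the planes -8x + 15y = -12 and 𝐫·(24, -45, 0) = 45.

Divide the second equation by -3 to match normals: -8x + 15y = -15.
With common normal n = (-8, 15, 0) (|n| = 17), the distance is |(-12) − (-15)|/|n| = 3/17.

3/17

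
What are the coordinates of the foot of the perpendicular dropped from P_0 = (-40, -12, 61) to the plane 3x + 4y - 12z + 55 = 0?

n = (3, 4, -12), |n|² = 169, and n·P_0 − (-55) = -845.
t = -845/169 = -5, so the foot is P_0 − t·n = (-40, -12, 61) − (-5)·(3, 4, -12) = (-25, 8, 1).

(-25, 8, 1)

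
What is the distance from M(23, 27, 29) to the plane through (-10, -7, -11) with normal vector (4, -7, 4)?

The plane has equation n·(r − (-10, -7, -11)) = 0, i.e. n·r = -35.
Then n·(23, 27, 29) - (-35) = 54.
|n| = √(16 + 49 + 16) = 9, so the distance is |54|/9 = 6.

6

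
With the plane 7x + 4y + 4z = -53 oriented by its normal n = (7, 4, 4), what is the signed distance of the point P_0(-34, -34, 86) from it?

23/9

n·P_0 − (-53) = 23.
|n| = 9, so the signed distance is 23/9.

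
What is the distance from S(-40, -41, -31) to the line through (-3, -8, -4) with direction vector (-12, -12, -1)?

√586

Direction vector d = (-12, -12, -1).
AP = (-37, -33, -27); AP·d = 867, |AP|² = 3187, |d|² = 289.
distance² = |AP|² − (AP·d)²/|d|² = 3187 − 751689/289 = 586, so the distance is √586.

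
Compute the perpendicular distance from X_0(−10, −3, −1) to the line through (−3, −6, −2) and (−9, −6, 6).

√34

A direction vector is d = (−6, 0, 8).
AP = (−7, 3, 1), and AP × d = (24, 50, 18).
|AP × d|² = 3400 and |d|² = 100, so the distance is √(3400/100) = √34.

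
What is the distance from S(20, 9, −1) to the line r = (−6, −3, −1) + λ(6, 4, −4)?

4√13

Direction vector d = (6, 4, −4).
AP = (26, 12, 0); AP·d = 204, |AP|² = 820, |d|² = 68.
distance² = |AP|² − (AP·d)²/|d|² = 820 − 41616/68 = 208, so the distance is 4√13.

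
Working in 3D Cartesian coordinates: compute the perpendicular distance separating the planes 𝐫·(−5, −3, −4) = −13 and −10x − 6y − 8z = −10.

Divide the second equation by 2 to match normals: −5x − 3y − 4z = -5.
With common normal n = (−5, −3, −4) (|n| = 5√2), the distance is |(-13) − (-5)|/|n| = 8/(5√2) = 4√2/5.

4√2/5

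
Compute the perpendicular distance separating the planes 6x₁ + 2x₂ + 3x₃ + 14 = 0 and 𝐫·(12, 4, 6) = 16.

22/7

Divide the second equation by 2 to match normals: 6x₁ + 2x₂ + 3x₃ = 8.
With common normal n = (6, 2, 3) (|n| = 7), the distance is |(-14) − 8|/|n| = 22/7.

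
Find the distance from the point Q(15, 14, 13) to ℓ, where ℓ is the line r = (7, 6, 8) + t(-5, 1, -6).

Direction vector d = (-5, 1, -6).
AP = (8, 8, 5); AP·d = -62, |AP|² = 153, |d|² = 62.
distance² = |AP|² − (AP·d)²/|d|² = 153 − 3844/62 = 91, so the distance is √91.

√91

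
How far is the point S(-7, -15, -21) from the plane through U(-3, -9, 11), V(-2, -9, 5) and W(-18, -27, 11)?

UV = (1, 0, -6) and UW = (-15, -18, 0), so a normal is n = UV × UW = (-108, 90, -18).
n = (-108, 90, -18); n·P − (-684) = 468; |n| = 18√62; distance = 468/(18√62) = 13√62/31.

26/√62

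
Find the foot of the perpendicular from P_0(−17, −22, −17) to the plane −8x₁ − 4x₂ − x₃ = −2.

(7, -10, -14)

The perpendicular from P_0 has direction n = (−8, −4, −1): r = (−17, −22, −17) + μ(−8, −4, −1).
Substitute into the plane: n·(P_0 + μn) = -2 gives 241 + 81μ = -2, so μ = -3.
Foot = (−17, −22, −17) + (-3)·(−8, −4, −1) = (7, −10, −14).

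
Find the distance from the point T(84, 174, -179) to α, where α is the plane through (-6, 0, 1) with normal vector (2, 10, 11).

The plane has equation n·(r − (-6, 0, 1)) = 0, i.e. n·r = -1.
d = |2·84 + 10·174 + 11·(-179) − (-1)| / √(4 + 100 + 121) = |-60| / 15 = 4.

4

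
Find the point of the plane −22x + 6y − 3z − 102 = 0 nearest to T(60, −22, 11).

n = (−22, 6, −3), |n|² = 529, and n·T − 102 = -1587.
t = -1587/529 = -3, so the foot is T − t·n = (60, −22, 11) − (-3)·(−22, 6, −3) = (−6, −4, 2).

(-6, -4, 2)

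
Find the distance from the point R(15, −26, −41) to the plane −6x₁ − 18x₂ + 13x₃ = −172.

17/23

Normal vector n = (−6, −18, 13), and n·(15, −26, −41) − (−172) = 17.
|n| = √(36 + 324 + 169) = 23, so the distance is |17|/23 = 17/23.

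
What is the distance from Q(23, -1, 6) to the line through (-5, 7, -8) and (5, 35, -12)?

6√29

A direction vector is d = (10, 28, -4).
AP = (28, -8, 14); AP·d = 0, |AP|² = 1044, |d|² = 900.
distance² = |AP|² − (AP·d)²/|d|² = 1044 − 0/900 = 1044, so the distance is 6√29.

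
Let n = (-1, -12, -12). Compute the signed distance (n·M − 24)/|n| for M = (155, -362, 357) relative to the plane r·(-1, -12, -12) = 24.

-7

n·M − 24 = -119.
|n| = 17, so the signed distance is -119/17 = -7.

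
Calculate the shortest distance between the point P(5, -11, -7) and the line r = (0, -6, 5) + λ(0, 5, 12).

5

Direction vector d = (0, 5, 12).
AP = (5, -5, -12); AP·d = -169, |AP|² = 194, |d|² = 169.
distance² = |AP|² − (AP·d)²/|d|² = 194 − 28561/169 = 25, so the distance is 5.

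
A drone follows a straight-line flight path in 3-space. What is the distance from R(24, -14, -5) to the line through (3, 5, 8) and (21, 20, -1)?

A direction vector is d = (18, 15, -9).
AP = (21, -19, -13); AP·d = 210, |AP|² = 971, |d|² = 630.
distance² = |AP|² − (AP·d)²/|d|² = 971 − 44100/630 = 901, so the distance is √901.

√901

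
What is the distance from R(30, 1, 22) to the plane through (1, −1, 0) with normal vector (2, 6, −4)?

9√14/14

The plane has equation n·(r − (1, −1, 0)) = 0, i.e. n·r = -4.
n = (2, 6, −4); n·P − (-4) = -18; |n| = 2√14; distance = 18/(2√14) = 9√14/14.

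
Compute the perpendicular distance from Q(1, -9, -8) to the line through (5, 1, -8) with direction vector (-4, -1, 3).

3√10

Direction vector d = (-4, -1, 3).
AP = (-4, -10, 0), and AP × d = (-30, 12, -36).
|AP × d|² = 2340 and |d|² = 26, so the distance is √(2340/26) = √90 = 3√10.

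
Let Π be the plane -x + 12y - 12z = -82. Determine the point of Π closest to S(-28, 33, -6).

(-26, 9, 18)

The perpendicular from S has direction n = (-1, 12, -12): r = (-28, 33, -6) + λ(-1, 12, -12).
Substitute into the plane: n·(S + λn) = -82 gives 496 + 289λ = -82, so λ = -2.
Foot = (-28, 33, -6) + (-2)·(-1, 12, -12) = (-26, 9, 18).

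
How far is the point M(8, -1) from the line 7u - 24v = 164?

The normal to the line is n = (7, -24) with |n| = 25.
|n·M − 164| = |80 − 164| = 84, so the distance is 84/25.

84/25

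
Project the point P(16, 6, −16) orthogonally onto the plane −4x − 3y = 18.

n = (−4, −3, 0), |n|² = 25, and n·P − 18 = -100.
t = -100/25 = -4, so the foot is P − t·n = (16, 6, −16) − (-4)·(−4, −3, 0) = (0, −6, −16).

(0, -6, -16)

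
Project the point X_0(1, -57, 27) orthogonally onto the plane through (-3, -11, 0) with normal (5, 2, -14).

The perpendicular from X_0 has direction n = (5, 2, -14): r = (1, -57, 27) + t(5, 2, -14).
Substitute into the plane: n·(X_0 + tn) = -37 gives -487 + 225t = -37, so t = 2.
Foot = (1, -57, 27) + 2·(5, 2, -14) = (11, -53, -1).

(11, -53, -1)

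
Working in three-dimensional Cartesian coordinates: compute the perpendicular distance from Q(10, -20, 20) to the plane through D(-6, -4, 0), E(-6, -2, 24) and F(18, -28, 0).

20/17

DE = (0, 2, 24) and DF = (24, -24, 0), so a normal is n = DE × DF = (576, 576, -48).
Then n·(10, -20, 20) - (-5760) = -960.
|n| = √(331776 + 331776 + 2304) = 816, so the distance is |-960|/816 = 20/17.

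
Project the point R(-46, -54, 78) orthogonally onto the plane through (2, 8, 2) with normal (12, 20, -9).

(2, 26, 42)

The perpendicular from R has direction n = (12, 20, -9): r = (-46, -54, 78) + λ(12, 20, -9).
Substitute into the plane: n·(R + λn) = 166 gives -2334 + 625λ = 166, so λ = 4.
Foot = (-46, -54, 78) + 4·(12, 20, -9) = (2, 26, 42).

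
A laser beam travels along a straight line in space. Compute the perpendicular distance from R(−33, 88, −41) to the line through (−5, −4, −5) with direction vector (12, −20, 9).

4√34

Direction vector d = (12, −20, 9).
AP = (−28, 92, −36), and AP × d = (108, −180, −544).
|AP × d|² = 340000 and |d|² = 625, so the distance is √(340000/625) = √544 = 4√34.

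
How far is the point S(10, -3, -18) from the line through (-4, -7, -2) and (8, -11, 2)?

2√106

A direction vector is d = (12, -4, 4).
AP = (14, 4, -16); AP·d = 88, |AP|² = 468, |d|² = 176.
distance² = |AP|² − (AP·d)²/|d|² = 468 − 7744/176 = 424, so the distance is 2√106.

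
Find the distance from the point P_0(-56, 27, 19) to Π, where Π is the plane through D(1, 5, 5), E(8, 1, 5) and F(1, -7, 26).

2

DE = (7, -4, 0) and DF = (0, -12, 21), so a normal is n = DE × DF = (-84, -147, -84).
d = |(-84)·(-56) + (-147)·27 + (-84)·19 − (-1239)| / √(7056 + 21609 + 7056) = |378| / 189 = 2.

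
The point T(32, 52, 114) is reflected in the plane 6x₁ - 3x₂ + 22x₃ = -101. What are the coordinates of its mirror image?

n = (6, -3, 22), |n|² = 529, n·T − (-101) = 2645, so t = 2645/529 = 5.
Foot F = T − 5·n = (2, 67, 4); the reflection is 2F − T = (-28, 82, -106).

(-28, 82, -106)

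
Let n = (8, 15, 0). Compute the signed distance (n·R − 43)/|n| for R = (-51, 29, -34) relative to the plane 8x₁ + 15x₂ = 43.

-16/17

n·R − 43 = -16.
|n| = 17, so the signed distance is -16/17.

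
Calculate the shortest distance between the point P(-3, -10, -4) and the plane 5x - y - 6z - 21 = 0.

√62/31

Normal vector n = (5, -1, -6), and n·(-3, -10, -4) - 21 = -2.
|n| = √(25 + 1 + 36) = √62, so the distance is |-2|/√62 = 2/√62.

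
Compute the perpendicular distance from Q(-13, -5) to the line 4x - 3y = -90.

53/5

The normal to the line is n = (4, -3) with |n| = 5.
|n·Q − (-90)| = |-37 − (-90)| = 53, so the distance is 53/5.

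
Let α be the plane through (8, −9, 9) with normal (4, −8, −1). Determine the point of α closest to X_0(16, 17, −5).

The perpendicular from X_0 has direction n = (4, −8, −1): r = (16, 17, −5) + t(4, −8, −1).
Substitute into the plane: n·(X_0 + tn) = 95 gives -67 + 81t = 95, so t = 2.
Foot = (16, 17, −5) + 2·(4, −8, −1) = (24, 1, −7).

(24, 1, -7)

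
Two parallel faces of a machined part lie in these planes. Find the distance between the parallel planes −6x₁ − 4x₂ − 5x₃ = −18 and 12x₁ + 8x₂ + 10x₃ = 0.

Divide the second equation by -2 to match normals: −6x₁ − 4x₂ − 5x₃ = 0.
Both planes have normal n = (−6, −4, −5), |n| = √77. Any point on the first plane is at distance |0 − (-18)|/|n| = 18/√77 = 18√77/77 from the second.

18√77/77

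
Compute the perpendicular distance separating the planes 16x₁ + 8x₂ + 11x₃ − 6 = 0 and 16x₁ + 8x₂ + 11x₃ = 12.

2/7

With common normal n = (16, 8, 11) (|n| = 21), the distance is |6 − 12|/|n| = 6/21 = 2/7.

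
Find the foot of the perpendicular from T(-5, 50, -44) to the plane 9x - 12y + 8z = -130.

The perpendicular from T has direction n = (9, -12, 8): r = (-5, 50, -44) + t(9, -12, 8).
Substitute into the plane: n·(T + tn) = -130 gives -997 + 289t = -130, so t = 3.
Foot = (-5, 50, -44) + 3·(9, -12, 8) = (22, 14, -20).

(22, 14, -20)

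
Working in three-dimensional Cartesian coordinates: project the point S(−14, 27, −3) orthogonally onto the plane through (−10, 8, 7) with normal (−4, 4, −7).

The perpendicular from S has direction n = (−4, 4, −7): r = (−14, 27, −3) + μ(−4, 4, −7).
Substitute into the plane: n·(S + μn) = 23 gives 185 + 81μ = 23, so μ = -2.
Foot = (−14, 27, −3) + (-2)·(−4, 4, −7) = (−6, 19, 11).

(-6, 19, 11)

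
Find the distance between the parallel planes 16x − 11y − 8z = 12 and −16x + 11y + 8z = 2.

2/3

Divide the second equation by -1 to match normals: 16x − 11y − 8z = -2.
Both planes have normal n = (16, −11, −8), |n| = 21. Any point on the first plane is at distance |(-2) − 12|/|n| = 14/21 = 2/3 from the second.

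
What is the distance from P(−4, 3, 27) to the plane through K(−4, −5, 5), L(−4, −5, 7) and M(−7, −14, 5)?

8/√10

KL = (0, 0, 2) and KM = (−3, −9, 0), so a normal is n = KL × KM = (18, −6, 0).
n = (18, −6, 0); n·P − (-42) = -48; |n| = 6√10; distance = 48/(6√10) = 4√10/5.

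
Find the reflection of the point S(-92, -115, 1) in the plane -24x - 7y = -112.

(148, -45, 1)

n = (-24, -7, 0), |n|² = 625, n·S − (-112) = 3125, so t = 3125/625 = 5.
Foot F = S − 5·n = (28, -80, 1); the reflection is 2F − S = (148, -45, 1).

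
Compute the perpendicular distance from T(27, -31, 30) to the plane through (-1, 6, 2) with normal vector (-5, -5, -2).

The plane has equation n·(r − (-1, 6, 2)) = 0, i.e. n·r = -29.
d = |(-5)·27 + (-5)·(-31) + (-2)·30 − (-29)| / √(25 + 25 + 4) = |-11| / (3√6) = 11√6/18.

11√6/18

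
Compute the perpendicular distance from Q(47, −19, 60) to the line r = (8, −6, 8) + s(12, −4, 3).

13√10

Direction vector d = (12, −4, 3).
AP = (39, −13, 52), and AP × d = (169, 507, 0).
|AP × d|² = 285610 and |d|² = 169, so the distance is √(285610/169) = √1690 = 13√10.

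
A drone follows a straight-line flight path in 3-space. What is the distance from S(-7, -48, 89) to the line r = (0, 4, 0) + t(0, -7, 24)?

√674

Direction vector d = (0, -7, 24).
AP = (-7, -52, 89), and AP × d = (-625, 168, 49).
|AP × d|² = 421250 and |d|² = 625, so the distance is √(421250/625) = √674.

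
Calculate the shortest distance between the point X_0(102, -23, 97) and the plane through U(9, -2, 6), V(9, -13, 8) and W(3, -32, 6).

UV = (0, -11, 2) and UW = (-6, -30, 0), so a normal is n = UV × UW = (60, -12, -66).
n = (60, -12, -66); n·P − 168 = -174; |n| = 90; distance = 174/90 = 29/15.

29/15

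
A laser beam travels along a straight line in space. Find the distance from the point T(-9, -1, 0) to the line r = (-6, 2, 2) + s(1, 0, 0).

Direction vector d = (1, 0, 0).
AP = (-3, -3, -2), and AP × d = (0, -2, 3).
|AP × d|² = 13 and |d|² = 1, so the distance is √13.

√13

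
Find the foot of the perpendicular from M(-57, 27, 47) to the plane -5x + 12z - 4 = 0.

n = (-5, 0, 12), |n|² = 169, and n·M − 4 = 845.
t = 845/169 = 5, so the foot is M − t·n = (-57, 27, 47) − 5·(-5, 0, 12) = (-32, 27, -13).

(-32, 27, -13)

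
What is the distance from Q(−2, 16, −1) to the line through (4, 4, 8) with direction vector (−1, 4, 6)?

Direction vector d = (−1, 4, 6).
AP = (−6, 12, −9); AP·d = 0, |AP|² = 261, |d|² = 53.
distance² = |AP|² − (AP·d)²/|d|² = 261 − 0/53 = 261, so the distance is 3√29.

3√29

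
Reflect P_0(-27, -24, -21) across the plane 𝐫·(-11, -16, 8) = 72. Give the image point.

With n = (-11, -16, 8), the signed offset is (n·P_0 − 72)/|n|² = 441/441 = 1.
P_0' = P_0 − 2t·n = (-27, -24, -21) − 2·(-11, -16, 8) = (-5, 8, -37).

(-5, 8, -37)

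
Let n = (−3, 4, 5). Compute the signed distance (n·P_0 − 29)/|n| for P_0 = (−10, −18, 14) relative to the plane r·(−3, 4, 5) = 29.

-√2/10

n·P_0 − 29 = -1.
|n| = 5√2, so the signed distance is -√2/10.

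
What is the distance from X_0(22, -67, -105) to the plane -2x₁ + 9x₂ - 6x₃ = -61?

4

Normal vector n = (-2, 9, -6), and n·(22, -67, -105) - (-61) = 44.
|n| = √(4 + 81 + 36) = 11, so the distance is |44|/11 = 4.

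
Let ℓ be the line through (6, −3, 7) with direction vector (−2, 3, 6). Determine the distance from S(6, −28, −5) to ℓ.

2√82

Direction vector d = (−2, 3, 6).
AP = (0, −25, −12), and AP × d = (−114, 24, −50).
|AP × d|² = 16072 and |d|² = 49, so the distance is √(16072/49) = √328 = 2√82.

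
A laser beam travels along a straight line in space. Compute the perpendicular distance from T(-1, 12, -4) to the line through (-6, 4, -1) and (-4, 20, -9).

A direction vector is d = (2, 16, -8).
AP = (5, 8, -3), and AP × d = (-16, 34, 64).
|AP × d|² = 5508 and |d|² = 324, so the distance is √(5508/324) = √17.

√17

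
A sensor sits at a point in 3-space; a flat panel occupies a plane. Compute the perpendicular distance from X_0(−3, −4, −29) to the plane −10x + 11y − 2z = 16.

28/15

d = |(-10)·(-3) + 11·(-4) + (-2)·(-29) − 16| / √(100 + 121 + 4) = |28| / 15 = 28/15.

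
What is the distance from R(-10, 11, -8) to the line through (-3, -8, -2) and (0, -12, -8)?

√385

A direction vector is d = (3, -4, -6).
AP = (-7, 19, -6); AP·d = -61, |AP|² = 446, |d|² = 61.
distance² = |AP|² − (AP·d)²/|d|² = 446 − 3721/61 = 385, so the distance is √385.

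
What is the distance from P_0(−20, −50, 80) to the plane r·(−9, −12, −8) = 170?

d = |(-9)·(-20) + (-12)·(-50) + (-8)·80 − 170| / √(81 + 144 + 64) = |-30| / 17 = 30/17.

30/17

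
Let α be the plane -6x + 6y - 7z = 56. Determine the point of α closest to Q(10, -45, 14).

n = (-6, 6, -7), |n|² = 121, and n·Q − 56 = -484.
t = -484/121 = -4, so the foot is Q − t·n = (10, -45, 14) − (-4)·(-6, 6, -7) = (-14, -21, -14).

(-14, -21, -14)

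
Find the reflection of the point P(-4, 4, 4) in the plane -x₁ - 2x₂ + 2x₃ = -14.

(0, 12, -4)

With n = (-1, -2, 2), the signed offset is (n·P − (-14))/|n|² = 18/9 = 2.
P' = P − 2t·n = (-4, 4, 4) − 4·(-1, -2, 2) = (0, 12, -4).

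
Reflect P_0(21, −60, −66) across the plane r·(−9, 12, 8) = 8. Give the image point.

(-69, 60, 14)

n = (−9, 12, 8), |n|² = 289, n·P_0 − 8 = -1445, so t = -1445/289 = -5.
Foot F = P_0 − (-5)·n = (−24, 0, −26); the reflection is 2F − P_0 = (−69, 60, 14).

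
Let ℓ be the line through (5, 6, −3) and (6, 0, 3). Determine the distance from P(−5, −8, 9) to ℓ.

2√37

A direction vector is d = (1, −6, 6).
AP = (−10, −14, 12), and AP × d = (−12, 72, 74).
|AP × d|² = 10804 and |d|² = 73, so the distance is √(10804/73) = √148 = 2√37.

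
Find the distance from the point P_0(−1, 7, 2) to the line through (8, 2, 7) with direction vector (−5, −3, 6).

√131

Direction vector d = (−5, −3, 6).
AP = (−9, 5, −5); AP·d = 0, |AP|² = 131, |d|² = 70.
distance² = |AP|² − (AP·d)²/|d|² = 131 − 0/70 = 131, so the distance is √131.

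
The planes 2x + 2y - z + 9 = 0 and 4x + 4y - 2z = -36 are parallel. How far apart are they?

3

Divide the second equation by 2 to match normals: 2x + 2y - z = -18.
Both planes have normal n = (2, 2, -1), |n| = 3. Any point on the first plane is at distance |(-18) − (-9)|/|n| = 9/3 = 3 from the second.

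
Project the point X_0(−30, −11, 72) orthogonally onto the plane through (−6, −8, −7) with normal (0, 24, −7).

(-30, 13, 65)

The perpendicular from X_0 has direction n = (0, 24, −7): r = (−30, −11, 72) + t(0, 24, −7).
Substitute into the plane: n·(X_0 + tn) = -143 gives -768 + 625t = -143, so t = 1.
Foot = (−30, −11, 72) + 1·(0, 24, −7) = (−30, 13, 65).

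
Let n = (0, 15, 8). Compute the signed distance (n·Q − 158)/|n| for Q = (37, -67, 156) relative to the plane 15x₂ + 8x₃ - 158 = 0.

n·Q − 158 = 85.
|n| = 17, so the signed distance is 85/17 = 5.

5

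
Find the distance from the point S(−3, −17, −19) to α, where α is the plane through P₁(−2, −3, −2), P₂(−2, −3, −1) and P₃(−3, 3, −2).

20/√37

P₁P₂ = (0, 0, 1) and P₁P₃ = (−1, 6, 0), so a normal is n = P₁P₂ × P₁P₃ = (−6, −1, 0).
n = (−6, −1, 0); n·P − 15 = 20; |n| = √37; distance = 20/√37 = 20√37/37.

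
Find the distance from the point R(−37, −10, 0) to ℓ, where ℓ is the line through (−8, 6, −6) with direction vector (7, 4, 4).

2√101

Direction vector d = (7, 4, 4).
AP = (−29, −16, 6); AP·d = -243, |AP|² = 1133, |d|² = 81.
distance² = |AP|² − (AP·d)²/|d|² = 1133 − 59049/81 = 404, so the distance is 2√101.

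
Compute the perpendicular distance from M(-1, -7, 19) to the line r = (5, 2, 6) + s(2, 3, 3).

√286

Direction vector d = (2, 3, 3).
AP = (-6, -9, 13); AP·d = 0, |AP|² = 286, |d|² = 22.
distance² = |AP|² − (AP·d)²/|d|² = 286 − 0/22 = 286, so the distance is √286.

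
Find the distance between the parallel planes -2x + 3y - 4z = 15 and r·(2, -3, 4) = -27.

Divide the second equation by -1 to match normals: -2x + 3y - 4z = 27.
Both planes have normal n = (-2, 3, -4), |n| = √29. Any point on the first plane is at distance |27 − 15|/|n| = 12/√29 = 12√29/29 from the second.

12√29/29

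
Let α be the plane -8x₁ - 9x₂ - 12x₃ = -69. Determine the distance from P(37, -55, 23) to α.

d = |(-8)·37 + (-9)·(-55) + (-12)·23 − (-69)| / √(64 + 81 + 144) = |-8| / 17 = 8/17.

8/17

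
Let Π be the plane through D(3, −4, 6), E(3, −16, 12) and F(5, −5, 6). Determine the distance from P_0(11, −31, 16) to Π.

6/√21

DE = (0, −12, 6) and DF = (2, −1, 0), so a normal is n = DE × DF = (6, 12, 24).
d = |6·11 + 12·(-31) + 24·16 − 114| / √(36 + 144 + 576) = |-36| / (6√21) = 6/√21.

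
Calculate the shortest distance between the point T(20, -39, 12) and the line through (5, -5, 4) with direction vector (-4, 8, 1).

√149

Direction vector d = (-4, 8, 1).
AP = (15, -34, 8); AP·d = -324, |AP|² = 1445, |d|² = 81.
distance² = |AP|² − (AP·d)²/|d|² = 1445 − 104976/81 = 149, so the distance is √149.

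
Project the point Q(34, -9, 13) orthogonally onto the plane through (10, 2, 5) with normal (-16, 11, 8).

(18, 2, 21)

n = (-16, 11, 8), |n|² = 441, and n·Q − (-98) = -441.
t = -441/441 = -1, so the foot is Q − t·n = (34, -9, 13) − (-1)·(-16, 11, 8) = (18, 2, 21).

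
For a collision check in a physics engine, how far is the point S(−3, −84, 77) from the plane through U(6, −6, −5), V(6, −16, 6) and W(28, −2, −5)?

4/3

UV = (0, −10, 11) and UW = (22, 4, 0), so a normal is n = UV × UW = (−44, 242, 220).
Then n·(−3, −84, 77) − (−2816) = −440.
|n| = √(1936 + 58564 + 48400) = 330, so the distance is |-440|/330 = 4/3.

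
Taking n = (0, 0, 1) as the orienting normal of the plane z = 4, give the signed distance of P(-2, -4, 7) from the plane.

3

n·P − 4 = 3.
|n| = 1, so the signed distance is 3/1 = 3.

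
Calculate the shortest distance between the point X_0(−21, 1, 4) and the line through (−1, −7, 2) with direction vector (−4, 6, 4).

Direction vector d = (−4, 6, 4).
AP = (−20, 8, 2); AP·d = 136, |AP|² = 468, |d|² = 68.
distance² = |AP|² − (AP·d)²/|d|² = 468 − 18496/68 = 196, so the distance is 14.

14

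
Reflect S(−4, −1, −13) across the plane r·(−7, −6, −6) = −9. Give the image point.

(10, 11, -1)

n = (−7, −6, −6), |n|² = 121, n·S − (-9) = 121, so t = 121/121 = 1.
Foot F = S − 1·n = (3, 5, −7); the reflection is 2F − S = (10, 11, −1).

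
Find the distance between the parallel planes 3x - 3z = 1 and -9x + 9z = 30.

Divide the second equation by -3 to match normals: 3x - 3z = -10.
With common normal n = (3, 0, -3) (|n| = 3√2), the distance is |1 − (-10)|/|n| = 11/(3√2).

11/(3√2)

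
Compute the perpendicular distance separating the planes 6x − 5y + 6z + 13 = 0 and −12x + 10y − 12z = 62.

Divide the second equation by -2 to match normals: 6x − 5y + 6z = -31.
Both planes have normal n = (6, −5, 6), |n| = √97. Any point on the first plane is at distance |(-31) − (-13)|/|n| = 18/√97 = 18√97/97 from the second.

18/√97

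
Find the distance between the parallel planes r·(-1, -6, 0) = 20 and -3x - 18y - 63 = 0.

Divide the second equation by 3 to match normals: -x - 6y = 21.
With common normal n = (-1, -6, 0) (|n| = √37), the distance is |20 − 21|/|n| = 1/√37 = √37/37.

1/√37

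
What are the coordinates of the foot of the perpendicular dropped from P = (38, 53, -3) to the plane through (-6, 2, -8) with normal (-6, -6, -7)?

n = (-6, -6, -7), |n|² = 121, and n·P − 80 = -605.
t = -605/121 = -5, so the foot is P − t·n = (38, 53, -3) − (-5)·(-6, -6, -7) = (8, 23, -38).

(8, 23, -38)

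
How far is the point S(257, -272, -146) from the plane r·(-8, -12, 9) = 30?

8

d = |(-8)·257 + (-12)·(-272) + 9·(-146) − 30| / √(64 + 144 + 81) = |-136| / 17 = 8.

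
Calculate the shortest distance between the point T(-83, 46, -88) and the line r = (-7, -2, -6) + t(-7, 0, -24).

2√1201

Direction vector d = (-7, 0, -24).
AP = (-76, 48, -82); AP·d = 2500, |AP|² = 14804, |d|² = 625.
distance² = |AP|² − (AP·d)²/|d|² = 14804 − 6250000/625 = 4804, so the distance is 2√1201.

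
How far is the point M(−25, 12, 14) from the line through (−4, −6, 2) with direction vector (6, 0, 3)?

27

Direction vector d = (6, 0, 3).
AP = (−21, 18, 12); AP·d = -90, |AP|² = 909, |d|² = 45.
distance² = |AP|² − (AP·d)²/|d|² = 909 − 8100/45 = 729, so the distance is 27.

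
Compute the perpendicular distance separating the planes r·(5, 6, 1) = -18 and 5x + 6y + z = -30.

6√62/31

Both planes have normal n = (5, 6, 1), |n| = √62. Any point on the first plane is at distance |(-30) − (-18)|/|n| = 12/√62 = 6√62/31 from the second.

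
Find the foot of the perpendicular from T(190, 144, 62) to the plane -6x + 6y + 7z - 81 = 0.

n = (-6, 6, 7), |n|² = 121, and n·T − 81 = 77.
t = 77/121 = 7/11, so the foot is T − t·n = (190, 144, 62) − (7/11)·(-6, 6, 7) = (2132/11, 1542/11, 633/11).

(2132/11, 1542/11, 633/11)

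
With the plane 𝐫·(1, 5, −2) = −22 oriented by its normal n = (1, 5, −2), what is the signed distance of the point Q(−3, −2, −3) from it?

n·Q − (-22) = 15.
|n| = √30, so the signed distance is √30/2.

√30/2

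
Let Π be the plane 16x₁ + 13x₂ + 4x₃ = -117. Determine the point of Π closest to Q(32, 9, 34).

n = (16, 13, 4), |n|² = 441, and n·Q − (-117) = 882.
t = 882/441 = 2, so the foot is Q − t·n = (32, 9, 34) − 2·(16, 13, 4) = (0, -17, 26).

(0, -17, 26)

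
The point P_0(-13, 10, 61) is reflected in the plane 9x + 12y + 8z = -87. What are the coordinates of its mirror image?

n = (9, 12, 8), |n|² = 289, n·P_0 − (-87) = 578, so t = 578/289 = 2.
Foot F = P_0 − 2·n = (-31, -14, 45); the reflection is 2F − P_0 = (-49, -38, 29).

(-49, -38, 29)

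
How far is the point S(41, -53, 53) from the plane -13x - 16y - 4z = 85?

6/7

n = (-13, -16, -4); n·P − 85 = 18; |n| = 21; distance = 18/21 = 6/7.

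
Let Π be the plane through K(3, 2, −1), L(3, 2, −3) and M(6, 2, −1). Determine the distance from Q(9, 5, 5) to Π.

3

KL = (0, 0, −2) and KM = (3, 0, 0), so a normal is n = KL × KM = (0, −6, 0).
d = |(-6)·5 − (-12)| / √(0 + 36 + 0) = |-18| / 6 = 3.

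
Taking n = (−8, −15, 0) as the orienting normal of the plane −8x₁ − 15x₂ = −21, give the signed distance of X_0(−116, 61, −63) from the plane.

n·X_0 − (-21) = 34.
|n| = 17, so the signed distance is 34/17 = 2.

2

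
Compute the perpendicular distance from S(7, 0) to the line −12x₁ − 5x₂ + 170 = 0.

86/13

d = |(-12)·7 + (-5)·0 − (-170)| / √(144 + 25) = |86|/13 = 86/13.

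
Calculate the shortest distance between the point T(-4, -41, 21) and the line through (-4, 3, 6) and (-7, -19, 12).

A direction vector is d = (-3, -22, 6).
AP = (0, -44, 15); AP·d = 1058, |AP|² = 2161, |d|² = 529.
distance² = |AP|² − (AP·d)²/|d|² = 2161 − 1119364/529 = 45, so the distance is 3√5.

3√5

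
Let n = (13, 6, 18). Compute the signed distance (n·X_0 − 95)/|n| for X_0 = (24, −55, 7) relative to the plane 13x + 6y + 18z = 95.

n·X_0 − 95 = 13.
|n| = 23, so the signed distance is 13/23.

13/23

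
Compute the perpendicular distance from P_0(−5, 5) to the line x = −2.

3

d = |1·(-5) + 0·5 − (-2)| / √(1 + 0) = |-3|/1 = 3.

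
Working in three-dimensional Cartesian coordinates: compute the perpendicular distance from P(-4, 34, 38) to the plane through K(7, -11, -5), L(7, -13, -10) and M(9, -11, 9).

KL = (0, -2, -5) and KM = (2, 0, 14), so a normal is n = KL × KM = (-28, -10, 4).
n = (-28, -10, 4); n·P − (-106) = 30; |n| = 30; distance = 30/30 = 1.

1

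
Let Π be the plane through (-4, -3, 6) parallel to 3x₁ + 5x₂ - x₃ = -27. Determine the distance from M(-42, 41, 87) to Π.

25/√35

Parallel planes share the normal n = (3, 5, -1); since (-4, -3, 6) lies on the plane, its equation is 3x₁ + 5x₂ - x₃ = -33.
n = (3, 5, -1); n·P − (-33) = 25; |n| = √35; distance = 25/√35 = 5√35/7.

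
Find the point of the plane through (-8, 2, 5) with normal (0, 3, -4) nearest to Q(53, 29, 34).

The perpendicular from Q has direction n = (0, 3, -4): r = (53, 29, 34) + λ(0, 3, -4).
Substitute into the plane: n·(Q + λn) = -14 gives -49 + 25λ = -14, so λ = 7/5.
Foot = (53, 29, 34) + (7/5)·(0, 3, -4) = (53, 166/5, 142/5).

(53, 166/5, 142/5)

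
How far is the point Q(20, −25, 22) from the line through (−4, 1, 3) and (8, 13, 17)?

2√373

A direction vector is d = (12, 12, 14).
AP = (24, −26, 19), and AP × d = (−592, −108, 600).
|AP × d|² = 722128 and |d|² = 484, so the distance is √(722128/484) = √1492 = 2√373.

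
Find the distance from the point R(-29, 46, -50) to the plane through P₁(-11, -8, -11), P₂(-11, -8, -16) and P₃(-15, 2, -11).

18√29/29

P₁P₂ = (0, 0, -5) and P₁P₃ = (-4, 10, 0), so a normal is n = P₁P₂ × P₁P₃ = (50, 20, 0).
Then n·(-29, 46, -50) - (-710) = 180.
|n| = √(2500 + 400 + 0) = 10√29, so the distance is |180|/(10√29) = 18√29/29.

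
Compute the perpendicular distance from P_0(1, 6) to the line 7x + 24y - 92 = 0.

d = |7·1 + 24·6 − 92| / √(49 + 576) = |59|/25 = 59/25.

59/25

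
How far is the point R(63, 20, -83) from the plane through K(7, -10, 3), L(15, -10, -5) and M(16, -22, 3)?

KL = (8, 0, -8) and KM = (9, -12, 0), so a normal is n = KL × KM = (-96, -72, -96).
n = (-96, -72, -96); n·P − (-240) = 720; |n| = 24√41; distance = 720/(24√41) = 30/√41.

30√41/41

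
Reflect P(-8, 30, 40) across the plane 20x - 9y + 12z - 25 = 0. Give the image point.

(-48/5, 768/25, 976/25)

With n = (20, -9, 12), the signed offset is (n·P − 25)/|n|² = 25/625 = 1/25.
P' = P − 2t·n = (-8, 30, 40) − (2/25)·(20, -9, 12) = (-48/5, 768/25, 976/25).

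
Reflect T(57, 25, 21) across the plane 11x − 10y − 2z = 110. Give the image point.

(35, 45, 25)

n = (11, −10, −2), |n|² = 225, n·T − 110 = 225, so t = 225/225 = 1.
Foot F = T − 1·n = (46, 35, 23); the reflection is 2F − T = (35, 45, 25).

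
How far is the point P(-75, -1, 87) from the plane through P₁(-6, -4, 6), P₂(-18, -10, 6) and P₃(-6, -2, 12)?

P₁P₂ = (-12, -6, 0) and P₁P₃ = (0, 2, 6), so a normal is n = P₁P₂ × P₁P₃ = (-36, 72, -24).
n = (-36, 72, -24); n·P − (-216) = 756; |n| = 84; distance = 756/84 = 9.

9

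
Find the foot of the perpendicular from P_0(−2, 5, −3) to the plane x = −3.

(-3, 5, -3)

The perpendicular from P_0 has direction n = (1, 0, 0): r = (−2, 5, −3) + λ(1, 0, 0).
Substitute into the plane: n·(P_0 + λn) = -3 gives -2 + 1λ = -3, so λ = -1.
Foot = (−2, 5, −3) + (-1)·(1, 0, 0) = (−3, 5, −3).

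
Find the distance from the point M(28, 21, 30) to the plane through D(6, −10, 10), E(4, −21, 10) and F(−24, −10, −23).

4/3

DE = (−2, −11, 0) and DF = (−30, 0, −33), so a normal is n = DE × DF = (363, −66, −330).
Then n·(28, 21, 30) − (−462) = −660.
|n| = √(131769 + 4356 + 108900) = 495, so the distance is |-660|/495 = 4/3.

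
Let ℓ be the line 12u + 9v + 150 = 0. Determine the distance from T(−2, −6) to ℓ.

24/5

d = |12·(-2) + 9·(-6) − (-150)| / √(144 + 81) = |72|/15 = 24/5.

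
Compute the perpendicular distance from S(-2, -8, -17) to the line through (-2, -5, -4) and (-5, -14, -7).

√134

A direction vector is d = (-3, -9, -3).
AP = (0, -3, -13); AP·d = 66, |AP|² = 178, |d|² = 99.
distance² = |AP|² − (AP·d)²/|d|² = 178 − 4356/99 = 134, so the distance is √134.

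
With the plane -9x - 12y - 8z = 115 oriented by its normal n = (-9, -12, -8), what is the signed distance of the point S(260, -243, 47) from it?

n·S − 115 = 85.
|n| = 17, so the signed distance is 85/17 = 5.

5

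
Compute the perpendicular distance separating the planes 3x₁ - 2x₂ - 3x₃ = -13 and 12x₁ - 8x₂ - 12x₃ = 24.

Divide the second equation by 4 to match normals: 3x₁ - 2x₂ - 3x₃ = 6.
With common normal n = (3, -2, -3) (|n| = √22), the distance is |(-13) − 6|/|n| = 19/√22 = 19√22/22.

19√22/22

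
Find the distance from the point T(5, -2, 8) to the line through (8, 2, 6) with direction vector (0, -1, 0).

Direction vector d = (0, -1, 0).
AP = (-3, -4, 2), and AP × d = (2, 0, 3).
|AP × d|² = 13 and |d|² = 1, so the distance is √13.

√13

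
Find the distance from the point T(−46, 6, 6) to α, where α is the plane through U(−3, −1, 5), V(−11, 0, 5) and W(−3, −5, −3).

UV = (−8, 1, 0) and UW = (0, −4, −8), so a normal is n = UV × UW = (−8, −64, 32).
n = (−8, −64, 32); n·P − 248 = -72; |n| = 72; distance = 72/72 = 1.

1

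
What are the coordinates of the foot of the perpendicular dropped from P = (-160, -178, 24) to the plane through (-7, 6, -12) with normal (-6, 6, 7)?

(-1724/11, -1994/11, 222/11)

The perpendicular from P has direction n = (-6, 6, 7): r = (-160, -178, 24) + μ(-6, 6, 7).
Substitute into the plane: n·(P + μn) = -6 gives 60 + 121μ = -6, so μ = -6/11.
Foot = (-160, -178, 24) + (-6/11)·(-6, 6, 7) = (-1724/11, -1994/11, 222/11).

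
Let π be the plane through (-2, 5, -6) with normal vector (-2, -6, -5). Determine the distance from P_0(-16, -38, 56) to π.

The plane has equation n·(r − (-2, 5, -6)) = 0, i.e. n·r = 4.
Then n·(-16, -38, 56) - 4 = -24.
|n| = √(4 + 36 + 25) = √65, so the distance is |-24|/√65 = 24/√65.

24√65/65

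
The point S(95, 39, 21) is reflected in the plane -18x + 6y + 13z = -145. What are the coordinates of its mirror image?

With n = (-18, 6, 13), the signed offset is (n·S − (-145))/|n|² = -1058/529 = -2.
S' = S − 2t·n = (95, 39, 21) − (-4)·(-18, 6, 13) = (23, 63, 73).

(23, 63, 73)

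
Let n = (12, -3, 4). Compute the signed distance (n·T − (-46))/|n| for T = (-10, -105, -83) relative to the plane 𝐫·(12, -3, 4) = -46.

-7

n·T − (-46) = -91.
|n| = 13, so the signed distance is -91/13 = -7.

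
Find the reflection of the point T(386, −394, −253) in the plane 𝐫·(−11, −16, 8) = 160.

(2658/7, -2822/7, -1739/7)

With n = (−11, −16, 8), the signed offset is (n·T − 160)/|n|² = -126/441 = -2/7.
T' = T − 2t·n = (386, −394, −253) − (-4/7)·(−11, −16, 8) = (2658/7, −2822/7, −1739/7).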